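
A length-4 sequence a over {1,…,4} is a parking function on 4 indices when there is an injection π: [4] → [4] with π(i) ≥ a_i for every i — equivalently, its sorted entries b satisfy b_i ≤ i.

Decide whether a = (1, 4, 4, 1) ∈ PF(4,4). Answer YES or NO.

Rearranged: b = (1, 1, 4, 4).
  b_1=1 ≤ 1
  b_2=1 ≤ 2
  b_3=4 > 3
  fails at i=3 ⇒ NO

NO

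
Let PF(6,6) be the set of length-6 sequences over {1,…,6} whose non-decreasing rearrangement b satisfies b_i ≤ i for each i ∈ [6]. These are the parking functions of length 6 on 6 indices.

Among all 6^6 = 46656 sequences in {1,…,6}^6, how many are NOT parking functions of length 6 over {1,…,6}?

29849

#PF = (6+1−6)·(6+1)^{6−1} = 1·16807 = 16807 (Pollak)
E.g. (6,4,6,6,3,2) → sorted (2,3,4,6,6,6): b_1=2>1, not a PF.
Total 46656; non-PF = 46656−16807 = 29849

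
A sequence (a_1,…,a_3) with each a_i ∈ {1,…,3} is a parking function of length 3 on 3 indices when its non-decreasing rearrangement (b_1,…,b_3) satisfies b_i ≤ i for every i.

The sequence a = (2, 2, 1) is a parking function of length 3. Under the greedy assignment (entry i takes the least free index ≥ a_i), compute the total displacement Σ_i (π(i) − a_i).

Σπ = 6 ({1..3} each once); Σa = 2+2+1 = 5; disp = 6−5 = 1.

1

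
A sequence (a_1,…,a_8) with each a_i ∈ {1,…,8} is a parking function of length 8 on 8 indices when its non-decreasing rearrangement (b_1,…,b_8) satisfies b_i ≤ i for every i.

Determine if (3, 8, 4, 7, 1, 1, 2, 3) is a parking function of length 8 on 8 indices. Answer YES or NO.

Sorted: b = (1, 1, 2, 3, 3, 4, 7, 8).
  b_1=1 ≤ 1
  b_2=1 ≤ 2
  b_3=2 ≤ 3
  b_4=3 ≤ 4
  b_5=3 ≤ 5
  b_6=4 ≤ 6
  b_7=7 ≤ 7
  b_8=8 ≤ 8
All bounds hold ⇒ YES

YES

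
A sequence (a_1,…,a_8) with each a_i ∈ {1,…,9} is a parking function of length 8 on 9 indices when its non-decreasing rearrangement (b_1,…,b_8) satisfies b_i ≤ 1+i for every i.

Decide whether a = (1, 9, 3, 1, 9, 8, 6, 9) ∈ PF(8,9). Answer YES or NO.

NO

Rearranged: b = (1, 1, 3, 6, 8, 9, 9, 9).
  b_1=1 ≤ 2
  b_2=1 ≤ 3
  b_3=3 ≤ 4
  b_4=6 > 5
  fails at i=4 ⇒ NO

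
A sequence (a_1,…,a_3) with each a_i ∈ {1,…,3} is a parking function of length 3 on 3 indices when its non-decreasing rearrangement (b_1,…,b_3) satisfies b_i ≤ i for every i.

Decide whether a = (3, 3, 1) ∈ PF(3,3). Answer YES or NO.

Rearranged: b = (1, 3, 3).
  b_1=1 ≤ 1
  b_2=3 > 2
  fails at i=2 ⇒ NO

NO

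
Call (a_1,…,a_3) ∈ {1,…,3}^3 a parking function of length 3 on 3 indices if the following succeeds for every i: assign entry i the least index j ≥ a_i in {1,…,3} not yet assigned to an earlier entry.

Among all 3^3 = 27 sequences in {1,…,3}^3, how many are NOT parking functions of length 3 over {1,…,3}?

11

|PF| = (3−3+1)·(3+1)^(3−1) = 1×16 = 16 (Pollak)
Check (3,3,3) → sorted (3,3,3): b_1=3>1, not a PF.
Total 27; non-PF = 27−16 = 11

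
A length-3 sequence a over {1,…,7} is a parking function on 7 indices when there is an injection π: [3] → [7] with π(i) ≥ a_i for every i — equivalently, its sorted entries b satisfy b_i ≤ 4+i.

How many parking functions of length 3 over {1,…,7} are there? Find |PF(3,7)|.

|PF(3,7)| = (7+1−3)·(7+1)^{3−1} = 5 · 64 = 320 (Konheim–Weiss)
Example (7,3,3) → sorted (3,3,7): b_i ≤ 4+i ∀i, a PF.

320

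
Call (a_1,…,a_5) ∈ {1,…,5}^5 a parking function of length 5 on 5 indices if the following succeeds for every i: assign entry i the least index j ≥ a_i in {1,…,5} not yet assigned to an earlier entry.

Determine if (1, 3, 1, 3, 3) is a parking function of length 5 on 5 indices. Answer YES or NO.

Sorted: b = (1, 1, 3, 3, 3).
  b_1=1 ≤ 1
  b_2=1 ≤ 2
  b_3=3 ≤ 3
  b_4=3 ≤ 4
  b_5=3 ≤ 5
All bounds hold ⇒ YES

YES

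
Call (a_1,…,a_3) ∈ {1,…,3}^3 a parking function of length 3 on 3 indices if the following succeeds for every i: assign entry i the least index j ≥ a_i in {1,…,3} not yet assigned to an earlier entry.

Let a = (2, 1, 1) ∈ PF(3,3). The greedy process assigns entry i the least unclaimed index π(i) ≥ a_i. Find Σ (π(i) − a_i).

Σπ = 6 ({1..3} each once); Σa = 2+1+1 = 4; disp = 6−4 = 2.

2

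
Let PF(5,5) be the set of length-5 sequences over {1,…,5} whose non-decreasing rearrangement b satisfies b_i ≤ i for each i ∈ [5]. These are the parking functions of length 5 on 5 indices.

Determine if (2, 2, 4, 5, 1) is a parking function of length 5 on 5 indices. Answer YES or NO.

YES

Order a: b = (1, 2, 2, 4, 5).
  b_1=1 ≤ 1
  b_2=2 ≤ 2
  b_3=2 ≤ 3
  b_4=4 ≤ 4
  b_5=5 ≤ 5
All bounds hold ⇒ YES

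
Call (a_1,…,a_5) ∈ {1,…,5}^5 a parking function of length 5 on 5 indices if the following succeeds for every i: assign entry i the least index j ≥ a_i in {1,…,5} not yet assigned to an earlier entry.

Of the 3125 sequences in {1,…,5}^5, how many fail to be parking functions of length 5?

1829

|PF| = (5−5+1)·(5+1)^(5−1) = 1 · 1296 = 1296 (Pollak)
E.g. (3,5,3,3,5) → sorted (3,3,3,5,5): b_1=3>1, not a PF.
5^5 − 1296 = 3125 − 1296 = 1829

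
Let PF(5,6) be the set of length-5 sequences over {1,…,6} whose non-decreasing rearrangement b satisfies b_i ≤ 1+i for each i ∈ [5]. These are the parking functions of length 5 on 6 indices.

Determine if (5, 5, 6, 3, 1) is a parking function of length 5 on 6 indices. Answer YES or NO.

Order a: b = (1, 3, 5, 5, 6).
  b_1=1 ≤ 2
  b_2=3 ≤ 3
  b_3=5 > 4
  fails at i=3 ⇒ NO

NO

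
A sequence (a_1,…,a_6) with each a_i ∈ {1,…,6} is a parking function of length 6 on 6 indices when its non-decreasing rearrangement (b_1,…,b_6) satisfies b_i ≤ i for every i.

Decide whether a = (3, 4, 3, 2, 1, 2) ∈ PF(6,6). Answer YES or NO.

Sorted: b = (1, 2, 2, 3, 3, 4).
  b_1=1 ≤ 1
  b_2=2 ≤ 2
  b_3=2 ≤ 3
  b_4=3 ≤ 4
  b_5=3 ≤ 5
  b_6=4 ≤ 6
All bounds hold ⇒ YES

YES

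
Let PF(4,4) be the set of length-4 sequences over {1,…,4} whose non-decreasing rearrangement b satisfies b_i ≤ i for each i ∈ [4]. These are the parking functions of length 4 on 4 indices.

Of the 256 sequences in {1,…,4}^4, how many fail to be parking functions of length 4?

131

|PF| = (5−4)·5^(4−1) = 1·125 = 125 (Konheim–Weiss)
Example (3,4,4,4) → sorted (3,4,4,4): b_1=3>1, not a PF.
4^4 − 125 = 256 − 125 = 131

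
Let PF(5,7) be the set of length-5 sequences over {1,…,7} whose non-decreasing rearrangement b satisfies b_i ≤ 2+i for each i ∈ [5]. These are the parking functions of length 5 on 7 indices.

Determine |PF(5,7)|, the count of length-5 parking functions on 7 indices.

Count = (8−5)·8^(5−1) = 3 · 4096 = 12288 [KW]
One tuple (2,1,4,7,5) → sorted (1,2,4,5,7): b_i ≤ 2+i ∀i, a PF.

12288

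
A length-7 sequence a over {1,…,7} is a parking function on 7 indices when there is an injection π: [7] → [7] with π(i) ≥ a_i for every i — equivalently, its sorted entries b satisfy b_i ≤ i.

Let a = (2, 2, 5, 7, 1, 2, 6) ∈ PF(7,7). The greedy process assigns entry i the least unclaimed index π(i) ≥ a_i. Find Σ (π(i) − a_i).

Σπ = 28 ({1..7} each once); Σa = 2+2+5+7+1+2+6 = 25; disp = 28−25 = 3.

3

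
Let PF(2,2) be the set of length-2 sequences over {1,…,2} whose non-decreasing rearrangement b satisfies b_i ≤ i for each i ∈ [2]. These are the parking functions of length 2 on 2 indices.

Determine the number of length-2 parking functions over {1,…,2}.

3

Count = (2+1−2)·(2+1)^{2−1} = 1 · 3 = 3 (Konheim–Weiss)
E.g. (2,1) → sorted (1,2): b_i ≤ i ∀i, a PF.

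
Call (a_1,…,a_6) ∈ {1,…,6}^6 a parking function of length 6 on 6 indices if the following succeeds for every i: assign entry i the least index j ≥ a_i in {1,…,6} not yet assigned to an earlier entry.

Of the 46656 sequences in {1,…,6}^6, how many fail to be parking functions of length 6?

29849

Count = 1·7^5 = 1×16807 = 16807 (Konheim–Weiss)
One tuple (6,6,3,4,5,5) → sorted (3,4,5,5,6,6): b_1=3>1, not a PF.
Total 46656; non-PF = 46656−16807 = 29849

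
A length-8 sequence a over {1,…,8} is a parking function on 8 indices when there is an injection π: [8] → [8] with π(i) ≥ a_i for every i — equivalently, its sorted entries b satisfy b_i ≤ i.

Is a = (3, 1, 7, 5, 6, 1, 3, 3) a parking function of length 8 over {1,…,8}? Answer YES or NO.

Order a: b = (1, 1, 3, 3, 3, 5, 6, 7).
  b_1=1 ≤ 1
  b_2=1 ≤ 2
  b_3=3 ≤ 3
  b_4=3 ≤ 4
  b_5=3 ≤ 5
  b_6=5 ≤ 6
  b_7=6 ≤ 7
  b_8=7 ≤ 8
All bounds hold ⇒ YES

YES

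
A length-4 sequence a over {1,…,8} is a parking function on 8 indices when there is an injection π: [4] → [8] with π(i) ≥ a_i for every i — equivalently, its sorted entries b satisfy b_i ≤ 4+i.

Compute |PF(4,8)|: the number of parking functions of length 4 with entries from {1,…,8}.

|PF(4,8)| = (8+1−4)·(8+1)^{4−1} = 5 · 729 = 3645 [KW]
Check (1,3,3,7) → sorted (1,3,3,7): b_i ≤ 4+i ∀i, a PF.

3645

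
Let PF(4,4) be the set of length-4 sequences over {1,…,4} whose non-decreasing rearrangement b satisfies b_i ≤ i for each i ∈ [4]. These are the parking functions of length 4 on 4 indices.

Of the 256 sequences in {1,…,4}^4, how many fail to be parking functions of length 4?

131

Count = 1·5^3 = 1·125 = 125 (Pollak)
One tuple (4,2,4,2) → sorted (2,2,4,4): b_1=2>1, not a PF.
4^4 − 125 = 256 − 125 = 131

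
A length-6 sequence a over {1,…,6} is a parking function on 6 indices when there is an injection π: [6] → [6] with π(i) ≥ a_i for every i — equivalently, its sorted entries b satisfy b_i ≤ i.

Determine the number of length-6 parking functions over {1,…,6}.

#PF = 1·7^5 = 1 · 16807 = 16807 (Konheim–Weiss)
Example (5,1,1,5,2,2) → sorted (1,1,2,2,5,5): b_i ≤ i ∀i, a PF.

16807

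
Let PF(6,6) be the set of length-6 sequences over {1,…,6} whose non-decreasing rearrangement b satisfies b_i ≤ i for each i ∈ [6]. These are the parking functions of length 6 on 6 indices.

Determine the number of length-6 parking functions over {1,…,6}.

16807

|PF| = (6+1−6)·(6+1)^{6−1} = 1·16807 = 16807 (Konheim–Weiss)
One tuple (2,6,4,1,3,3) → sorted (1,2,3,3,4,6): b_i ≤ i ∀i, a PF.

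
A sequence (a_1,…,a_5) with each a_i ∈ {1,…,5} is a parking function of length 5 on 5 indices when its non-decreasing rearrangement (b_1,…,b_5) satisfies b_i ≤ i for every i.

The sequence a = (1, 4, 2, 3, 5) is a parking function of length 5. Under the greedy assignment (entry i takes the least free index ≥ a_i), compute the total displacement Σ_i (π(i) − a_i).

Σπ = 15 ({1..5} each once); Σa = 1+4+2+3+5 = 15; disp = 15−15 = 0.

0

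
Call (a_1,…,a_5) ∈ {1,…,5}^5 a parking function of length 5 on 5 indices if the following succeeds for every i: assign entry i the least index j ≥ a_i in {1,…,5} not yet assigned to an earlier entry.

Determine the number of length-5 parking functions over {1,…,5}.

1296

Count = 1·6^4 = 1 · 1296 = 1296 (Konheim–Weiss)
Check (2,1,1,2,4) → sorted (1,1,2,2,4): b_i ≤ i ∀i, a PF.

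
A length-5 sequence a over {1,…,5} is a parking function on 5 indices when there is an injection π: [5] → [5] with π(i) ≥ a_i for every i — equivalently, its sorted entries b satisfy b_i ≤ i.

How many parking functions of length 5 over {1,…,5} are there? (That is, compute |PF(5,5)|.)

1296

|PF| = (6−5)·6^(5−1) = 1 · 1296 = 1296 (Pollak)
One tuple (1,1,5,2,3) → sorted (1,1,2,3,5): b_i ≤ i ∀i, a PF.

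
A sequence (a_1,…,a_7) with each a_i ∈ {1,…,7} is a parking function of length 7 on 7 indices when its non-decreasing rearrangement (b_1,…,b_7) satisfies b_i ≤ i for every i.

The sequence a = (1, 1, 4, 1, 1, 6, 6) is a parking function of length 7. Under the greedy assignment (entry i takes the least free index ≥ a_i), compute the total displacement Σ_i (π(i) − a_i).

Σπ = 28 ({1..7} each once); Σa = 1+1+4+1+1+6+6 = 20; disp = 28−20 = 8.

8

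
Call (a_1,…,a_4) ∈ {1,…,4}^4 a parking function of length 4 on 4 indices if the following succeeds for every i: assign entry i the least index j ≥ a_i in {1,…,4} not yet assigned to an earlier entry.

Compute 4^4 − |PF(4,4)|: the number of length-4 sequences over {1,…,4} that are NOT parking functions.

Count = (4+1−4)·(4+1)^{4−1} = 1 · 125 = 125 (Konheim–Weiss)
Check (4,3,4,1) → sorted (1,3,4,4): b_2=3>2, not a PF.
So 256 − 125 = 131 fail.

131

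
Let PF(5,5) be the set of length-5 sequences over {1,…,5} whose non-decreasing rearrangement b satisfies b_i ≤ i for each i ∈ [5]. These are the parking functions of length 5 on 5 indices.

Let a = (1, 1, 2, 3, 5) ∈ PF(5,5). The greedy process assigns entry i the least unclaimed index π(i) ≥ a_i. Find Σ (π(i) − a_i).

3

Σπ = 5·6/2 = 15 (π permutes [5]); Σa = 1+1+2+3+5 = 12; disp = 15−12 = 3.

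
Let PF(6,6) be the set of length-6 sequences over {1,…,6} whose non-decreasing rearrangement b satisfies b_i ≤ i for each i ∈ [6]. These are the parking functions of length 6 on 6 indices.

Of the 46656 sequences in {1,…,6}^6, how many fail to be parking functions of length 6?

|PF| = (6+1−6)·(6+1)^{6−1} = 1 · 16807 = 16807 [KW]
One tuple (6,5,5,5,6,6) → sorted (5,5,5,6,6,6): b_1=5>1, not a PF.
Total 46656; non-PF = 46656−16807 = 29849

29849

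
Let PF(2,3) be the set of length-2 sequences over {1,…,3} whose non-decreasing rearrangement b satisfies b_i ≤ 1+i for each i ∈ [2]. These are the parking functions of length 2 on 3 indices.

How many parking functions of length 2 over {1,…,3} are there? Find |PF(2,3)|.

8

Count = 2·4^1 = 2·4 = 8 (Pollak)
Example (2,2) → sorted (2,2): b_i ≤ 1+i ∀i, a PF.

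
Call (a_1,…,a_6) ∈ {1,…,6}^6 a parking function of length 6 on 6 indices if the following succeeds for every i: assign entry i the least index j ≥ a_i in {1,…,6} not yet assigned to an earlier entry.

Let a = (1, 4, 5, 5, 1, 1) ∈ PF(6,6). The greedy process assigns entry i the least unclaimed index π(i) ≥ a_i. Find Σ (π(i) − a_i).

4

Σπ(i) = 1+…+6 = 21; Σa = 1+4+5+5+1+1 = 17; disp = 21−17 = 4.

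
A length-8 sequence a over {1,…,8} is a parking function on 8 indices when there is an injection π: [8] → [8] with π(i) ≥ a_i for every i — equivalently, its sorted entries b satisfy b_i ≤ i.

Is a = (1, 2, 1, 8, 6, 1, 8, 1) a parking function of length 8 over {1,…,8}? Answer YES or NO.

Order a: b = (1, 1, 1, 1, 2, 6, 8, 8).
  b_1=1 ≤ 1
  b_2=1 ≤ 2
  b_3=1 ≤ 3
  b_4=1 ≤ 4
  b_5=2 ≤ 5
  b_6=6 ≤ 6
  b_7=8 > 7
  fails at i=7 ⇒ NO

NO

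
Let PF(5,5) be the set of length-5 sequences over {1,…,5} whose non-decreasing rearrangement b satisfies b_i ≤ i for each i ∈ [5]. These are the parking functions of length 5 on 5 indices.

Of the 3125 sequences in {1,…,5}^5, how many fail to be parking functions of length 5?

|PF| = (5+1−5)·(5+1)^{5−1} = 1×1296 = 1296
Check (3,5,5,5,3) → sorted (3,3,5,5,5): b_1=3>1, not a PF.
So 3125 − 1296 = 1829 fail.

1829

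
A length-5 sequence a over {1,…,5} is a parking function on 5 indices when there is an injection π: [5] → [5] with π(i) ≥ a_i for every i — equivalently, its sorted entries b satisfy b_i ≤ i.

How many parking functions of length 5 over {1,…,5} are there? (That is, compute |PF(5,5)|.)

1296

Count = 1·6^4 = 1·1296 = 1296 [KW]
One tuple (1,1,1,3,3) → sorted (1,1,1,3,3): b_i ≤ i ∀i, a PF.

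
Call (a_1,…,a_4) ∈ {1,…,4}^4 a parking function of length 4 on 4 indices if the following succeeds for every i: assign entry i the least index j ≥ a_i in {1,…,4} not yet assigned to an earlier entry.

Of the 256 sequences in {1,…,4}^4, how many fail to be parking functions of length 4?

131

#PF = (4+1−4)·(4+1)^{4−1} = 1×125 = 125 (Konheim–Weiss)
Check (2,3,3,4) → sorted (2,3,3,4): b_1=2>1, not a PF.
4^4 − 125 = 256 − 125 = 131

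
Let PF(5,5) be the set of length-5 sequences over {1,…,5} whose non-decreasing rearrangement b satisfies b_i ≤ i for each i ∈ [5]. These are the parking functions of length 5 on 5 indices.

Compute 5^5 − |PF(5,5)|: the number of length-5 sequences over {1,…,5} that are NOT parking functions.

1829

Count = (5−5+1)·(5+1)^(5−1) = 1×1296 = 1296
One tuple (5,2,5,5,2) → sorted (2,2,5,5,5): b_1=2>1, not a PF.
So 3125 − 1296 = 1829 fail.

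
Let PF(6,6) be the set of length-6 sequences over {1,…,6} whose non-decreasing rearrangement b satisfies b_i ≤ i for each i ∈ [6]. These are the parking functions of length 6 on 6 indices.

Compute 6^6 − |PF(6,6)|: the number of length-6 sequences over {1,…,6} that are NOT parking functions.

29849

|PF| = (6−6+1)·(6+1)^(6−1) = 1·16807 = 16807 [KW]
Example (5,2,6,5,6,3) → sorted (2,3,5,5,6,6): b_1=2>1, not a PF.
Total 46656; non-PF = 46656−16807 = 29849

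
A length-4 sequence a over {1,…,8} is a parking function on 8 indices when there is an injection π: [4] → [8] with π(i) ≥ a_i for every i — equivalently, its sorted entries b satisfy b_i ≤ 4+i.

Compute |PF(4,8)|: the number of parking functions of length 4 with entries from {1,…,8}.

3645

Count = (8−4+1)·(8+1)^(4−1) = 5×729 = 3645
One tuple (4,4,1,8) → sorted (1,4,4,8): b_i ≤ 4+i ∀i, a PF.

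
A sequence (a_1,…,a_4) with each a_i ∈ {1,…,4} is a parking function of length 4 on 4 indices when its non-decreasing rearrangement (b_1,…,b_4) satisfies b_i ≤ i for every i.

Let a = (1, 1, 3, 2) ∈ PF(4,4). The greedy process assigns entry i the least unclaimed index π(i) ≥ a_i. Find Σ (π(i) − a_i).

Σπ(i) = 1+…+4 = 10; Σa = 1+1+3+2 = 7; disp = 10−7 = 3.

3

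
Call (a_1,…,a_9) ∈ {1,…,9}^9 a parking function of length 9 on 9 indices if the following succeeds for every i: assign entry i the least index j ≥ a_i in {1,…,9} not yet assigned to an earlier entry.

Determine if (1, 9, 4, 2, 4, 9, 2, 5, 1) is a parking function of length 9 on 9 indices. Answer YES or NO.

Sorted: b = (1, 1, 2, 2, 4, 4, 5, 9, 9).
  b_1=1 ≤ 1
  b_2=1 ≤ 2
  b_3=2 ≤ 3
  b_4=2 ≤ 4
  b_5=4 ≤ 5
  b_6=4 ≤ 6
  b_7=5 ≤ 7
  b_8=9 > 8
  fails at i=8 ⇒ NO

NO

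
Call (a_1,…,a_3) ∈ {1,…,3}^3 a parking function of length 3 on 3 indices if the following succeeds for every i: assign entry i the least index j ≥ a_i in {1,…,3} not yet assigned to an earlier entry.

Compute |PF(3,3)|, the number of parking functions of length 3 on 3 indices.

16

|PF| = (3−3+1)·(3+1)^(3−1) = 1 · 16 = 16 (Pollak)
Check (2,3,1) → sorted (1,2,3): b_i ≤ i ∀i, a PF.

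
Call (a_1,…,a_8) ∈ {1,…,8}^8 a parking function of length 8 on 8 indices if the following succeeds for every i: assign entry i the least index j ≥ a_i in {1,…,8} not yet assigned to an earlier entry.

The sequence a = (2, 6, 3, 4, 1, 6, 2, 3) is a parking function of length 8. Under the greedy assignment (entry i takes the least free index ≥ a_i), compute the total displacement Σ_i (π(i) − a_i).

9

Σπ(i) = 1+…+8 = 36; Σa = 2+6+3+4+1+6+2+3 = 27; disp = 36−27 = 9.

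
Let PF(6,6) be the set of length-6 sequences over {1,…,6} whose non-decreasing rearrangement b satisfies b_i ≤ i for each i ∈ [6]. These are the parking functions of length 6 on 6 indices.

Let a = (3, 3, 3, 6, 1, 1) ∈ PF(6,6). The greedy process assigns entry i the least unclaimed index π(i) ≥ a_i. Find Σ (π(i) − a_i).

Σπ(i) = 1+…+6 = 21; Σa = 3+3+3+6+1+1 = 17; disp = 21−17 = 4.

4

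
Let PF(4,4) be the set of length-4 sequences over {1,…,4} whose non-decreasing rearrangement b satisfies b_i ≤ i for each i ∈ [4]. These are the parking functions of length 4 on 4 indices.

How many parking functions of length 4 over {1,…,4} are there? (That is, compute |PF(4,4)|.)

125

Count = 1·5^3 = 1×125 = 125 (Konheim–Weiss)
E.g. (2,4,1,2) → sorted (1,2,2,4): b_i ≤ i ∀i, a PF.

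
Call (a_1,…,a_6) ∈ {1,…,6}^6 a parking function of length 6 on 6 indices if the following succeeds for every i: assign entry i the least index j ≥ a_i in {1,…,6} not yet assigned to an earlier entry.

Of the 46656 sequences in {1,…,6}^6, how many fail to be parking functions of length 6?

29849

#PF = 1·7^5 = 1·16807 = 16807 (Pollak)
Example (5,3,5,5,1,5) → sorted (1,3,5,5,5,5): b_2=3>2, not a PF.
So 46656 − 16807 = 29849 fail.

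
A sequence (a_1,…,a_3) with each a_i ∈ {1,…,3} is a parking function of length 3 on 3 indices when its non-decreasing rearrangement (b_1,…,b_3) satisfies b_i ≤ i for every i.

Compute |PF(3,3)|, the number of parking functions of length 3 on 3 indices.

#PF = (4−3)·4^(3−1) = 1×16 = 16 (Pollak)
E.g. (2,3,1) → sorted (1,2,3): b_i ≤ i ∀i, a PF.

16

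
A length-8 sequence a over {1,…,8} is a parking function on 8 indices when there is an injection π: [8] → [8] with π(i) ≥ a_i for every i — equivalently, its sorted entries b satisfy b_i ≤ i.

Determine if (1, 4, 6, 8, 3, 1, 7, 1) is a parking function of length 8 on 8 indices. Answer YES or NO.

Order a: b = (1, 1, 1, 3, 4, 6, 7, 8).
  b_1=1 ≤ 1
  b_2=1 ≤ 2
  b_3=1 ≤ 3
  b_4=3 ≤ 4
  b_5=4 ≤ 5
  b_6=6 ≤ 6
  b_7=7 ≤ 7
  b_8=8 ≤ 8
All bounds hold ⇒ YES

YES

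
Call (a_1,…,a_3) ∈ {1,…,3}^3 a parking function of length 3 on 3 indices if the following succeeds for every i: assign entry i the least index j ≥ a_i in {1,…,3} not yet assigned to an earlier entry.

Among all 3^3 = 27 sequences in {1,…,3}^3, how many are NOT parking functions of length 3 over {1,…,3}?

|PF(3,3)| = 1·4^2 = 1·16 = 16 (Pollak)
E.g. (2,3,3) → sorted (2,3,3): b_1=2>1, not a PF.
Total 27; non-PF = 27−16 = 11

11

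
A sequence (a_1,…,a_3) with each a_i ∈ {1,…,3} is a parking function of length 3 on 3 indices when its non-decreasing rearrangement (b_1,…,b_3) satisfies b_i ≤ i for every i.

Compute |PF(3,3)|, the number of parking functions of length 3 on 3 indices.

16

|PF(3,3)| = 1·4^2 = 1·16 = 16
Example (1,1,3) → sorted (1,1,3): b_i ≤ i ∀i, a PF.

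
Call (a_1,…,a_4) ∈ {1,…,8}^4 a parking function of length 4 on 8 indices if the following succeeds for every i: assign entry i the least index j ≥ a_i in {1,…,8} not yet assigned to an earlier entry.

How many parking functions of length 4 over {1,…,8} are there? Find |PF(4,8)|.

|PF(4,8)| = (9−4)·9^(4−1) = 5·729 = 3645 [KW]
Example (3,7,2,6) → sorted (2,3,6,7): b_i ≤ 4+i ∀i, a PF.

3645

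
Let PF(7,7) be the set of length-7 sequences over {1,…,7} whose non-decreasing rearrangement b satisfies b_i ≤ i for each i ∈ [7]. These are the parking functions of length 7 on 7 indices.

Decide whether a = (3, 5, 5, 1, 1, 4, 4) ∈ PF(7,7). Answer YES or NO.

YES

Rearranged: b = (1, 1, 3, 4, 4, 5, 5).
  b_1=1 ≤ 1
  b_2=1 ≤ 2
  b_3=3 ≤ 3
  b_4=4 ≤ 4
  b_5=4 ≤ 5
  b_6=5 ≤ 6
  b_7=5 ≤ 7
All bounds hold ⇒ YES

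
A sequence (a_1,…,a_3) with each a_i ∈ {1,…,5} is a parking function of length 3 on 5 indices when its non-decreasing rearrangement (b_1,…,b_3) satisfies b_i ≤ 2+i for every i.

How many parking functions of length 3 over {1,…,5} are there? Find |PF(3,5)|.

|PF(3,5)| = (5+1−3)·(5+1)^{3−1} = 3·36 = 108 (Pollak)
Check (3,1,3) → sorted (1,3,3): b_i ≤ 2+i ∀i, a PF.

108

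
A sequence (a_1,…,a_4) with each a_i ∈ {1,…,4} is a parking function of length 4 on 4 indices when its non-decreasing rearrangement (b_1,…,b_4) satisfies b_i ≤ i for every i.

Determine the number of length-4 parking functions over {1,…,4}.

125

Count = (5−4)·5^(4−1) = 1×125 = 125 (Konheim–Weiss)
E.g. (3,2,4,1) → sorted (1,2,3,4): b_i ≤ i ∀i, a PF.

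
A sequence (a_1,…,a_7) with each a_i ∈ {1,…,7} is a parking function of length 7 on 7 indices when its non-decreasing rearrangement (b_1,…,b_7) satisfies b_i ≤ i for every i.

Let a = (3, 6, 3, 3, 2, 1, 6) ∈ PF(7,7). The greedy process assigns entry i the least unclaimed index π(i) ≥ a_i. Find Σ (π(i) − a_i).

Σπ = 7·8/2 = 28 (π permutes [7]); Σa = 3+6+3+3+2+1+6 = 24; disp = 28−24 = 4.

4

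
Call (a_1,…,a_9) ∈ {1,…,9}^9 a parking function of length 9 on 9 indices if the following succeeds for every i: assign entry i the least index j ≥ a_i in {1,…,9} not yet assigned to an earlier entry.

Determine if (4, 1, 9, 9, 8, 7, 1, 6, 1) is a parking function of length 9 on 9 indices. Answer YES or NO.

Sorted: b = (1, 1, 1, 4, 6, 7, 8, 9, 9).
  b_1=1 ≤ 1
  b_2=1 ≤ 2
  b_3=1 ≤ 3
  b_4=4 ≤ 4
  b_5=6 > 5
  fails at i=5 ⇒ NO

NO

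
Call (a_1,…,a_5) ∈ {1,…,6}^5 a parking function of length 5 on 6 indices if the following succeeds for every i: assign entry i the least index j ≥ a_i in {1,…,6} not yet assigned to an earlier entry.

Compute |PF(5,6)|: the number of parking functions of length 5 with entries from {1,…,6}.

#PF = (6−5+1)·(6+1)^(5−1) = 2×2401 = 4802 [KW]
E.g. (2,2,4,4,4) → sorted (2,2,4,4,4): b_i ≤ 1+i ∀i, a PF.

4802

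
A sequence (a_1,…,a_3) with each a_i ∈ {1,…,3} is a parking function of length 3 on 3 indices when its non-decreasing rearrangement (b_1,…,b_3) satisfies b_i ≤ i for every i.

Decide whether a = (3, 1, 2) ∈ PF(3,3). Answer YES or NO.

YES

Sorted: b = (1, 2, 3).
  b_1=1 ≤ 1
  b_2=2 ≤ 2
  b_3=3 ≤ 3
All bounds hold ⇒ YES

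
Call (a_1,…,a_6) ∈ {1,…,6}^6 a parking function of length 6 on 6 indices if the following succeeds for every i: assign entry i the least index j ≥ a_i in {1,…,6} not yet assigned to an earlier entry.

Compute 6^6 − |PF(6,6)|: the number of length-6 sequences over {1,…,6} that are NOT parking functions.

29849

#PF = (7−6)·7^(6−1) = 1×16807 = 16807 (Konheim–Weiss)
One tuple (6,6,3,5,3,5) → sorted (3,3,5,5,6,6): b_1=3>1, not a PF.
So 46656 − 16807 = 29849 fail.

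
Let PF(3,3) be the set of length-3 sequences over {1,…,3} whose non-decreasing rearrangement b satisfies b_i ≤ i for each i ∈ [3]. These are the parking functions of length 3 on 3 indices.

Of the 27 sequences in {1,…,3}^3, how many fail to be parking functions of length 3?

|PF(3,3)| = (3+1−3)·(3+1)^{3−1} = 1×16 = 16 (Pollak)
Check (2,2,3) → sorted (2,2,3): b_1=2>1, not a PF.
3^3 − 16 = 27 − 16 = 11

11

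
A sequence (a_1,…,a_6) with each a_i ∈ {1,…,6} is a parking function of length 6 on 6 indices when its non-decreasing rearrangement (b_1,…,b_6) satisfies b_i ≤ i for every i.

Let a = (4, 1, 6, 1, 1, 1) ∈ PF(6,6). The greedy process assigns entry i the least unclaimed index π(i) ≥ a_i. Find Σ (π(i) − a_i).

Σπ = 6·7/2 = 21 (π permutes [6]); Σa = 4+1+6+1+1+1 = 14; disp = 21−14 = 7.

7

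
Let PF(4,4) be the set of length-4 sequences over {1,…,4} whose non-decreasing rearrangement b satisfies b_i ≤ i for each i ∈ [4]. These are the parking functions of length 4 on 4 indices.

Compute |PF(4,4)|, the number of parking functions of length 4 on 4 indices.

|PF(4,4)| = (5−4)·5^(4−1) = 1·125 = 125
One tuple (3,3,2,1) → sorted (1,2,3,3): b_i ≤ i ∀i, a PF.

125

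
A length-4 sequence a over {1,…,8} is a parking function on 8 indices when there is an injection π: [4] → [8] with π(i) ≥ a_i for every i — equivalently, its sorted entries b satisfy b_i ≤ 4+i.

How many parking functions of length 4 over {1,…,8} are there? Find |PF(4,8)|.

3645

Count = (9−4)·9^(4−1) = 5×729 = 3645
One tuple (2,8,5,6) → sorted (2,5,6,8): b_i ≤ 4+i ∀i, a PF.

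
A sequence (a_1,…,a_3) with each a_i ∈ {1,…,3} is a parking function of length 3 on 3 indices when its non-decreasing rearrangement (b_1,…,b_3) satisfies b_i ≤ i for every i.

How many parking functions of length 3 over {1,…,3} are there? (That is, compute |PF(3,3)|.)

16

Count = 1·4^2 = 1×16 = 16 (Konheim–Weiss)
One tuple (1,2,1) → sorted (1,1,2): b_i ≤ i ∀i, a PF.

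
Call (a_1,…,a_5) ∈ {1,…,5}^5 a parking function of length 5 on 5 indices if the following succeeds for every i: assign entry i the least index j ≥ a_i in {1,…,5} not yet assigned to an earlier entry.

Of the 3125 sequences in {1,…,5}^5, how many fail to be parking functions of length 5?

|PF(5,5)| = (6−5)·6^(5−1) = 1·1296 = 1296 [KW]
One tuple (2,5,4,2,5) → sorted (2,2,4,5,5): b_1=2>1, not a PF.
So 3125 − 1296 = 1829 fail.

1829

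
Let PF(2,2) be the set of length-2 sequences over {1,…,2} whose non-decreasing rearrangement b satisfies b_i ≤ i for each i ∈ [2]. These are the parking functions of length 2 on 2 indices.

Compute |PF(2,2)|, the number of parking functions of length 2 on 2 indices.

3

|PF(2,2)| = 1·3^1 = 1·3 = 3
Example (1,1) → sorted (1,1): b_i ≤ i ∀i, a PF.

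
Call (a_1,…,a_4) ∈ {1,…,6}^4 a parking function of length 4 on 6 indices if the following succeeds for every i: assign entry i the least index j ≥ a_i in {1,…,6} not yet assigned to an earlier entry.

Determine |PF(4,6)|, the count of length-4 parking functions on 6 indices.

1029

|PF(4,6)| = (6+1−4)·(6+1)^{4−1} = 3·343 = 1029 [KW]
E.g. (6,1,1,1) → sorted (1,1,1,6): b_i ≤ 2+i ∀i, a PF.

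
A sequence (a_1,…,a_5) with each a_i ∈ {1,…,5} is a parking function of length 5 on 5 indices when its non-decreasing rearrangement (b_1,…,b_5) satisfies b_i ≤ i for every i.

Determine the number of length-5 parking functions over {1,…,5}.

Count = (5−5+1)·(5+1)^(5−1) = 1·1296 = 1296 [KW]
Check (5,2,4,1,2) → sorted (1,2,2,4,5): b_i ≤ i ∀i, a PF.

1296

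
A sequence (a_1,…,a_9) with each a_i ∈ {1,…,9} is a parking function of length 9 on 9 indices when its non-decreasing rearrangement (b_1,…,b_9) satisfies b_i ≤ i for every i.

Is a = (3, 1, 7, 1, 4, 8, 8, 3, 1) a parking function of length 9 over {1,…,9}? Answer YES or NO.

YES

Rearranged: b = (1, 1, 1, 3, 3, 4, 7, 8, 8).
  b_1=1 ≤ 1
  b_2=1 ≤ 2
  b_3=1 ≤ 3
  b_4=3 ≤ 4
  b_5=3 ≤ 5
  b_6=4 ≤ 6
  b_7=7 ≤ 7
  b_8=8 ≤ 8
  b_9=8 ≤ 9
All bounds hold ⇒ YES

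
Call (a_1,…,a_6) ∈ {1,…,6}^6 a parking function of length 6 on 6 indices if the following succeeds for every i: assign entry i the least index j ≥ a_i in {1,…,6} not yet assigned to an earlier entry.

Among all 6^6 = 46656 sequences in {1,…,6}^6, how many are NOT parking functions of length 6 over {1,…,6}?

Count = (6−6+1)·(6+1)^(6−1) = 1 · 16807 = 16807 (Konheim–Weiss)
One tuple (4,6,4,6,6,3) → sorted (3,4,4,6,6,6): b_1=3>1, not a PF.
Total 46656; non-PF = 46656−16807 = 29849

29849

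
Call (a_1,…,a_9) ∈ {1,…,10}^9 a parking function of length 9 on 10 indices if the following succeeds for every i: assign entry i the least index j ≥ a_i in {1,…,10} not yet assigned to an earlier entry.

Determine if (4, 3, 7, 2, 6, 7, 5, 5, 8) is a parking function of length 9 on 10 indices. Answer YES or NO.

YES

Rearranged: b = (2, 3, 4, 5, 5, 6, 7, 7, 8).
  b_1=2 ≤ 2
  b_2=3 ≤ 3
  b_3=4 ≤ 4
  b_4=5 ≤ 5
  b_5=5 ≤ 6
  b_6=6 ≤ 7
  b_7=7 ≤ 8
  b_8=7 ≤ 9
  b_9=8 ≤ 10
All bounds hold ⇒ YES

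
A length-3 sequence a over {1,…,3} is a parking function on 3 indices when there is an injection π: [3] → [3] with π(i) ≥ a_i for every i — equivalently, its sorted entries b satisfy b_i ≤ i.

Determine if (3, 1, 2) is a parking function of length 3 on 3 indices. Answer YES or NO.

Sorted: b = (1, 2, 3).
  b_1=1 ≤ 1
  b_2=2 ≤ 2
  b_3=3 ≤ 3
All bounds hold ⇒ YES

YES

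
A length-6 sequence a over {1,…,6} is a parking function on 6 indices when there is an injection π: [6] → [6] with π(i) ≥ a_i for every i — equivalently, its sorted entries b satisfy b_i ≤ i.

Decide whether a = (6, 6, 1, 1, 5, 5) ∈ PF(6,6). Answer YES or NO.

NO

Rearranged: b = (1, 1, 5, 5, 6, 6).
  b_1=1 ≤ 1
  b_2=1 ≤ 2
  b_3=5 > 3
  fails at i=3 ⇒ NO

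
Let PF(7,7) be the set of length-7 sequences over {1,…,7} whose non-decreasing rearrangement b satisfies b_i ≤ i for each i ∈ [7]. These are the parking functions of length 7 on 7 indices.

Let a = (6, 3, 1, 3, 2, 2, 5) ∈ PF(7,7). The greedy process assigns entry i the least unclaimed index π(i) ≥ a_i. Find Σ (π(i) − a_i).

Σπ = 28 ({1..7} each once); Σa = 6+3+1+3+2+2+5 = 22; disp = 28−22 = 6.

6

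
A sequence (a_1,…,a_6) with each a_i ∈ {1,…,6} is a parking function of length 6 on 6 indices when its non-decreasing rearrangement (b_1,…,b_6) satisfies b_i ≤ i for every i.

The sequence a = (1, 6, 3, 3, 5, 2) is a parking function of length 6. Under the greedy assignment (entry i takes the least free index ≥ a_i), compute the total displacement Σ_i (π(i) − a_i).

Σπ = 21 ({1..6} each once); Σa = 1+6+3+3+5+2 = 20; disp = 21−20 = 1.

1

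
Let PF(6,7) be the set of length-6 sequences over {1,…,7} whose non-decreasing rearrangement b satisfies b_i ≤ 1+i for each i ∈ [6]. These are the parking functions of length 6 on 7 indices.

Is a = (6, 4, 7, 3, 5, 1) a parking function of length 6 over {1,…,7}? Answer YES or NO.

Order a: b = (1, 3, 4, 5, 6, 7).
  b_1=1 ≤ 2
  b_2=3 ≤ 3
  b_3=4 ≤ 4
  b_4=5 ≤ 5
  b_5=6 ≤ 6
  b_6=7 ≤ 7
All bounds hold ⇒ YES

YES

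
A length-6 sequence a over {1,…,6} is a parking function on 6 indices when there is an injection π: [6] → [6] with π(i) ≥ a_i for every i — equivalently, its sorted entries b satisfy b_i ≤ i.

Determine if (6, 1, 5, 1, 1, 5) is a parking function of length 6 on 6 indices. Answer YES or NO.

NO

Sorted: b = (1, 1, 1, 5, 5, 6).
  b_1=1 ≤ 1
  b_2=1 ≤ 2
  b_3=1 ≤ 3
  b_4=5 > 4
  fails at i=4 ⇒ NO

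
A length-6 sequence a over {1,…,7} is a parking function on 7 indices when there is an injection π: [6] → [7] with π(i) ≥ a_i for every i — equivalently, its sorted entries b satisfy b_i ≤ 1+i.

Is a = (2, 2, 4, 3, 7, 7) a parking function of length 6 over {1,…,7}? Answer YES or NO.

NO

Rearranged: b = (2, 2, 3, 4, 7, 7).
  b_1=2 ≤ 2
  b_2=2 ≤ 3
  b_3=3 ≤ 4
  b_4=4 ≤ 5
  b_5=7 > 6
  fails at i=5 ⇒ NO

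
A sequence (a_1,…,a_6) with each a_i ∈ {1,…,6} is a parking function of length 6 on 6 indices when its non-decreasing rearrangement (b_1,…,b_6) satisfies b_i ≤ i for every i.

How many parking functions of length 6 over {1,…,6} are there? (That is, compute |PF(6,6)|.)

Count = (6−6+1)·(6+1)^(6−1) = 1·16807 = 16807 [KW]
E.g. (4,4,3,1,6,2) → sorted (1,2,3,4,4,6): b_i ≤ i ∀i, a PF.

16807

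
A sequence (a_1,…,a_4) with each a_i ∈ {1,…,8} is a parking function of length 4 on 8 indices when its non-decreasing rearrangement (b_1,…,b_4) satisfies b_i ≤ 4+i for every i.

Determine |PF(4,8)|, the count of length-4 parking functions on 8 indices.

#PF = 5·9^3 = 5 · 729 = 3645 (Pollak)
Check (5,1,3,6) → sorted (1,3,5,6): b_i ≤ 4+i ∀i, a PF.

3645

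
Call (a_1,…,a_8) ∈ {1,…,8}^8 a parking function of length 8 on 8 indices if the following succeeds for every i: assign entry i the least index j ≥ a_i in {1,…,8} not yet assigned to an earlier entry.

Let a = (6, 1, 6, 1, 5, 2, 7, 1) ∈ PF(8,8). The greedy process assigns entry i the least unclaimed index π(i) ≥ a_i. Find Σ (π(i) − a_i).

7

Σπ = 8·9/2 = 36 (π permutes [8]); Σa = 6+1+6+1+5+2+7+1 = 29; disp = 36−29 = 7.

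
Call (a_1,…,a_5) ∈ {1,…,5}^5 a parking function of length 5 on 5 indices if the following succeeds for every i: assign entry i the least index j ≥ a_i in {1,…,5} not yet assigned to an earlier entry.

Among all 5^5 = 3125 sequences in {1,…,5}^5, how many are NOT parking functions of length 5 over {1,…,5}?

1829

|PF(5,5)| = (6−5)·6^(5−1) = 1 · 1296 = 1296 [KW]
E.g. (4,1,5,2,5) → sorted (1,2,4,5,5): b_3=4>3, not a PF.
So 3125 − 1296 = 1829 fail.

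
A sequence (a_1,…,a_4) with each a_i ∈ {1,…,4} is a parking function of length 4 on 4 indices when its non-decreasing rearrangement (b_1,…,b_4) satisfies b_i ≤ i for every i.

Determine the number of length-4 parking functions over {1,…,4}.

125

|PF(4,4)| = (5−4)·5^(4−1) = 1×125 = 125 (Pollak)
Check (3,4,1,2) → sorted (1,2,3,4): b_i ≤ i ∀i, a PF.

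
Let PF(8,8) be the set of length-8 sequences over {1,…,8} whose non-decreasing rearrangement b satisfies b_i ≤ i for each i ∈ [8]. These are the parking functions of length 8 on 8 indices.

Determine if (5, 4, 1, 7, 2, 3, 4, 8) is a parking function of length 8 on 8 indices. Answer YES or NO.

Order a: b = (1, 2, 3, 4, 4, 5, 7, 8).
  b_1=1 ≤ 1
  b_2=2 ≤ 2
  b_3=3 ≤ 3
  b_4=4 ≤ 4
  b_5=4 ≤ 5
  b_6=5 ≤ 6
  b_7=7 ≤ 7
  b_8=8 ≤ 8
All bounds hold ⇒ YES

YES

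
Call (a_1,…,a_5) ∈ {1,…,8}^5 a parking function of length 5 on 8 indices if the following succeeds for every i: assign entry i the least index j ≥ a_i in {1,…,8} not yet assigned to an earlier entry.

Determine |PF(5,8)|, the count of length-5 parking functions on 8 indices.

|PF| = (9−5)·9^(5−1) = 4·6561 = 26244 (Pollak)
E.g. (3,2,8,4,3) → sorted (2,3,3,4,8): b_i ≤ 3+i ∀i, a PF.

26244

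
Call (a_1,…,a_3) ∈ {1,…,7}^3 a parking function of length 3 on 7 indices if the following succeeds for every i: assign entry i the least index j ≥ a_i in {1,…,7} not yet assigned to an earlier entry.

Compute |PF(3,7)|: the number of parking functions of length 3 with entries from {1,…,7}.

#PF = (7+1−3)·(7+1)^{3−1} = 5 · 64 = 320 (Konheim–Weiss)
One tuple (5,4,5) → sorted (4,5,5): b_i ≤ 4+i ∀i, a PF.

320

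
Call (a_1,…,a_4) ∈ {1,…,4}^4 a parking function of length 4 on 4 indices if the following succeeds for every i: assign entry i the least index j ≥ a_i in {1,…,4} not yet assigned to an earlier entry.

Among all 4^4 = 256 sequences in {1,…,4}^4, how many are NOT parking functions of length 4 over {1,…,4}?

|PF| = (4+1−4)·(4+1)^{4−1} = 1·125 = 125
E.g. (4,4,2,3) → sorted (2,3,4,4): b_1=2>1, not a PF.
So 256 − 125 = 131 fail.

131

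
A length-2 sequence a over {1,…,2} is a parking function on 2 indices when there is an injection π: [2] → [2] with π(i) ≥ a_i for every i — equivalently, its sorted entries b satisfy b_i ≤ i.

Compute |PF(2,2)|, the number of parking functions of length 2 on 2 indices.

|PF| = (2+1−2)·(2+1)^{2−1} = 1·3 = 3 (Konheim–Weiss)
E.g. (1,2) → sorted (1,2): b_i ≤ i ∀i, a PF.

3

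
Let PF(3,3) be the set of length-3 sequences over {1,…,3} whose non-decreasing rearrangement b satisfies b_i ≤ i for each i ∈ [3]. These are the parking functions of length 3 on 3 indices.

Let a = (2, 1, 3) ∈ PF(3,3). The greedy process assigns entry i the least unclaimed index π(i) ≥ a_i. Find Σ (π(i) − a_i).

0

Σπ(i) = 1+…+3 = 6; Σa = 2+1+3 = 6; disp = 6−6 = 0.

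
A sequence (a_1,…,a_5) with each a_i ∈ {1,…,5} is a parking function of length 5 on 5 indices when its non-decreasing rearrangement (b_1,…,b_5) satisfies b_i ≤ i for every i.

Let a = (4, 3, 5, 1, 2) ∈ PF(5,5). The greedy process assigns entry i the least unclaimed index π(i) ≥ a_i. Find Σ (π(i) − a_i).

0

Σπ(i) = 1+…+5 = 15; Σa = 4+3+5+1+2 = 15; disp = 15−15 = 0.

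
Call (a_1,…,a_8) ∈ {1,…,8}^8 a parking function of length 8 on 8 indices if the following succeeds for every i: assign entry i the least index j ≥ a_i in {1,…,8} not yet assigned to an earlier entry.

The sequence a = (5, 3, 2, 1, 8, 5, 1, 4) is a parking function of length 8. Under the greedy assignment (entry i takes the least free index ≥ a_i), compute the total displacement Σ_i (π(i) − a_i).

Σπ = 36 ({1..8} each once); Σa = 5+3+2+1+8+5+1+4 = 29; disp = 36−29 = 7.

7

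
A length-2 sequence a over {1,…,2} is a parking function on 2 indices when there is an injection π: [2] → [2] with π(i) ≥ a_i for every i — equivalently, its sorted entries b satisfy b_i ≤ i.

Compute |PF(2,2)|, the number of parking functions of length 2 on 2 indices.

#PF = (2−2+1)·(2+1)^(2−1) = 1·3 = 3 [KW]
E.g. (1,1) → sorted (1,1): b_i ≤ i ∀i, a PF.

3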